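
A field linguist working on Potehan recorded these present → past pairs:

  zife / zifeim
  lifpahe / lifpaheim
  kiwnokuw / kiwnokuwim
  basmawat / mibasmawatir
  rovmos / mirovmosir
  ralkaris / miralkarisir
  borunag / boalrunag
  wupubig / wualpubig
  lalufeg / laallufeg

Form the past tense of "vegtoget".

mivegtogetir

basmawat and borunag both have last vowel 'a' yet inflect differently (mibasmawatir, boalrunag), so the last vowel is not what conditions the rule; the final letter is.
"vegtoget" ends in -t. The one such stem in the data (basmawat → mibasmawatir) adds mi- … -ir around the stem, so the same rule applies.
So vegtoget → mivegtogetir.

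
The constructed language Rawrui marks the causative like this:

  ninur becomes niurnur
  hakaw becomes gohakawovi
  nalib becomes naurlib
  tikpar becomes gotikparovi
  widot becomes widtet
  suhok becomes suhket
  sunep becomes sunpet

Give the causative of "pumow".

ninur and tikpar both end in -r yet inflect differently (niurnur, gotikparovi), so the final letter is not what conditions the rule; the last vowel is.
"pumow" has last vowel 'o'. The stems whose last vowel is 'o' (widot → widtet, suhok → suhket) delete the last vowel and add -et.
The other patterns: stems whose last vowel is 'i' or 'u' insert -ur- after the first vowel; stems whose last vowel is 'a' add go- … -ovi around the stem.
So pumow → pumwet.

pumwet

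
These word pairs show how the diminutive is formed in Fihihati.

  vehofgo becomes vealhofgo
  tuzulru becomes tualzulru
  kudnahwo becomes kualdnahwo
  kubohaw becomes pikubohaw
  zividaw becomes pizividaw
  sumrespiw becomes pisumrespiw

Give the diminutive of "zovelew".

pizovelew

kudnahwo and kubohaw both begin with k- yet inflect differently (kualdnahwo, pikubohaw), so the first letter is not what conditions the rule; whether the stem ends in a vowel or a consonant is.
"zovelew" ends in a consonant. The stems ending in a consonant (kubohaw → pikubohaw, zividaw → pizividaw, sumrespiw → pisumrespiw) add the prefix pi-.
So zovelew → pizovelew.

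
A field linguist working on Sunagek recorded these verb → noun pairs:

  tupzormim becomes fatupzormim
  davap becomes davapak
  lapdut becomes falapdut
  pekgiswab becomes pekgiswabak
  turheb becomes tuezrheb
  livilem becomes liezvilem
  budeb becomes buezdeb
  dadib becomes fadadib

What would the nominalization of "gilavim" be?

budeb and pekgiswab both end in -b yet inflect differently (buezdeb, pekgiswabak), so the final letter is not what conditions the rule; the last vowel is.
"gilavim" has last vowel 'i'. The stems whose last vowel is 'i' (dadib → fadadib, tupzormim → fatupzormim) add the prefix fa-.
The other patterns: stems whose last vowel is 'e' insert -ez- after the first vowel; stems whose last vowel is 'a' add -ak.
So gilavim → fagilavim.

fagilavim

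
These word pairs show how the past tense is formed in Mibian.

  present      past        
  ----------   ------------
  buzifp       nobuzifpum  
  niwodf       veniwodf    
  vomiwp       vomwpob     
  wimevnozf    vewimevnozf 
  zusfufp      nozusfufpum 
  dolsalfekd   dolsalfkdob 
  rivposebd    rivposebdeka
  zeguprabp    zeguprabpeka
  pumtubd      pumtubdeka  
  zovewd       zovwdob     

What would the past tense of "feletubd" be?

zeguprabp and zusfufp both end in -p yet inflect differently (zeguprabpeka, nozusfufpum), so the final letter is not what conditions the rule; the second-to-last letter is.
"feletubd" has second-to-last letter 'b'. The stems whose second-to-last letter is 'b' (rivposebd → rivposebdeka, zeguprabp → zeguprabpeka, pumtubd → pumtubdeka) add -eka.
So feletubd → feletubdeka.

feletubdeka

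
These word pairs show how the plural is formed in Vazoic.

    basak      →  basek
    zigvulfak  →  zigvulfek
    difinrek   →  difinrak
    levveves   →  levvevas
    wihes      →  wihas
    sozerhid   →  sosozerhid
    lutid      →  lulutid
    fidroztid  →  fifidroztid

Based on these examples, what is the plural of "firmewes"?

firmewas

"firmewes" has last vowel 'e'. The stems whose last vowel is 'e' (difinrek → difinrak, levveves → levvevas, wihes → wihas) change the last vowel to 'a'.
So firmewes → firmewas.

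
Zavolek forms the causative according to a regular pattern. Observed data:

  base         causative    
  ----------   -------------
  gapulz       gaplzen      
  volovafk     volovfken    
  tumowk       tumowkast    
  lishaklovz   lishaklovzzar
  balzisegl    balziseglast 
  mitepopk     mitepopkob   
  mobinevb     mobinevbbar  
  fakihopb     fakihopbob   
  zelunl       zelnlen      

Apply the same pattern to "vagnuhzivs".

"vagnuhzivs" has second-to-last letter 'v'. The stems whose second-to-last letter is 'v' (mobinevb → mobinevbbar, lishaklovz → lishaklovzzar) double the final consonant and add -ar.
The other patterns: stems whose second-to-last letter is 'p' add -ob; stems whose second-to-last letter is 'g' or 'w' add -ast; stems whose second-to-last letter is 'f', 'l' or 'n' delete the last vowel and add -en.
So vagnuhzivs → vagnuhzivssar.

vagnuhzivssar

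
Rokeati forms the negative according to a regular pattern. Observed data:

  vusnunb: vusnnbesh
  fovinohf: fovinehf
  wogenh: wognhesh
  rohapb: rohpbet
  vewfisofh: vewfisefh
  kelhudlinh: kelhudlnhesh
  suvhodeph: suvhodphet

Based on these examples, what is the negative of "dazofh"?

dazefh

vusnunb and rohapb both end in -b yet inflect differently (vusnnbesh, rohpbet), so the final letter is not what conditions the rule; the second-to-last letter is.
"dazofh" has second-to-last letter 'f'. The one such stem in the data (vewfisofh → vewfisefh) changes the last vowel to 'e' (as does fovinohf), so the same rule applies.
So dazofh → dazefh.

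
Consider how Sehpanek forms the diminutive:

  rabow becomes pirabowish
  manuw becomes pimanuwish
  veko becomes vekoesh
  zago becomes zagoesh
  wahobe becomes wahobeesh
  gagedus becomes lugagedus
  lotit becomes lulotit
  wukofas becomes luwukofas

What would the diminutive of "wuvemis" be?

rabow and veko both have last vowel 'o' yet inflect differently (pirabowish, vekoesh), so the last vowel is not what conditions the rule; the final letter is.
"wuvemis" ends in -s. The stems ending in -s (gagedus → lugagedus, wukofas → luwukofas) add the prefix lu-.
So wuvemis → luwuvemis.

luwuvemis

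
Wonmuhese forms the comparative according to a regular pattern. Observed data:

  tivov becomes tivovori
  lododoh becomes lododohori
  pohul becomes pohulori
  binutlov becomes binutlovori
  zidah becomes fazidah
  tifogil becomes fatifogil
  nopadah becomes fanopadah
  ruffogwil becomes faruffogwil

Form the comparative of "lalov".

lododoh and zidah both end in -h yet inflect differently (lododohori, fazidah), so the final letter is not what conditions the rule; the last vowel is.
"lalov" has last vowel 'o'. The stems whose last vowel is 'o' (tivov → tivovori, lododoh → lododohori, binutlov → binutlovori) add -ori.
So lalov → lalovori.

lalovori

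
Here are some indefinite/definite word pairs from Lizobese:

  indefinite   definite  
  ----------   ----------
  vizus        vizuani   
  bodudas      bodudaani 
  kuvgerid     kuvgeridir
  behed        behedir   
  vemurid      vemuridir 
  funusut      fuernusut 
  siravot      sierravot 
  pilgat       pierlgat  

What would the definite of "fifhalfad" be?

"fifhalfad" ends in -d. The stems ending in -d (kuvgerid → kuvgeridir, behed → behedir, vemurid → vemuridir) add -ir.
So fifhalfad → fifhalfadir.

fifhalfadir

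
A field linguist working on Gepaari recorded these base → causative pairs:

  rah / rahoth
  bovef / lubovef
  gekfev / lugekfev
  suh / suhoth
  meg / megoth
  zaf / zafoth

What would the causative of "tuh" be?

bovef and zaf both end in -f yet inflect differently (lubovef, zafoth), so the final letter is not what conditions the rule; the number of vowels is.
"tuh" has 1 vowel. The stems with 1 vowel (zaf → zafoth, meg → megoth, rah → rahoth) add -oth.
The other pattern: stems with 2 vowels add the prefix lu-.
So tuh → tuhoth.

tuhoth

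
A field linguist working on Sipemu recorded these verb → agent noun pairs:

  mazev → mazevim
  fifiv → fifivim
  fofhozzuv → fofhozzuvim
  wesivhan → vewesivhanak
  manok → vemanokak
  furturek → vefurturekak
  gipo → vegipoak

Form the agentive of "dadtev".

"dadtev" ends in -v. The stems ending in -v (mazev → mazevim, fifiv → fifivim, fofhozzuv → fofhozzuvim) add -im.
So dadtev → dadtevim.

dadtevim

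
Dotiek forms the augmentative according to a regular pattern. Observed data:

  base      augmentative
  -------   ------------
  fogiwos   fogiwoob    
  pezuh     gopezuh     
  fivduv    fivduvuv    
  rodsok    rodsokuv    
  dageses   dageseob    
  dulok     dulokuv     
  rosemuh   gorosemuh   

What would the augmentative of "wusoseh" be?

gowusoseh

fogiwos and dulok both have last vowel 'o' yet inflect differently (fogiwoob, dulokuv), so the last vowel is not what conditions the rule; the final letter is.
"wusoseh" ends in -h. The stems ending in -h (rosemuh → gorosemuh, pezuh → gopezuh) add the prefix go-.
So wusoseh → gowusoseh.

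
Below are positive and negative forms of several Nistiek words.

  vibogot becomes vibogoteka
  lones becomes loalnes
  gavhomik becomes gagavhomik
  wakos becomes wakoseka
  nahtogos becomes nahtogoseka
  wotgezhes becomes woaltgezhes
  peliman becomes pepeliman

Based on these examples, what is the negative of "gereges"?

gealreges

lones and nahtogos both end in -s yet inflect differently (loalnes, nahtogoseka), so the final letter is not what conditions the rule; the last vowel is.
"gereges" has last vowel 'e'. The stems whose last vowel is 'e' (lones → loalnes, wotgezhes → woaltgezhes) insert -al- after the first vowel.
The other patterns: stems whose last vowel is 'o' add -eka; stems whose last vowel is 'a' or 'i' repeat the first consonant+vowel as a prefix.
So gereges → gealreges.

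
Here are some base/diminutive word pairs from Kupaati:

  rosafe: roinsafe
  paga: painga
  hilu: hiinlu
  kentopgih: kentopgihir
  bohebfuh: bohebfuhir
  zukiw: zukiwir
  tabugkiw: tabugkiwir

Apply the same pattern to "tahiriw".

tahiriwir

hilu and bohebfuh both have last vowel 'u' yet inflect differently (hiinlu, bohebfuhir), so the last vowel is not what conditions the rule; whether the stem ends in a vowel or a consonant is.
"tahiriw" ends in a consonant. The stems ending in a consonant (kentopgih → kentopgihir, bohebfuh → bohebfuhir, zukiw → zukiwir) add -ir.
The other pattern: stems ending in a vowel insert -in- after the first vowel.
So tahiriw → tahiriwir.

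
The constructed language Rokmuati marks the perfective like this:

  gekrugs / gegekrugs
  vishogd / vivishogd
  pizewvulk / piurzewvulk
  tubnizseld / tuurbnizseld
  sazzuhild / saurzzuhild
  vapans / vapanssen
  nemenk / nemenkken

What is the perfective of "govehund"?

vishogd and tubnizseld both end in -d yet inflect differently (vivishogd, tuurbnizseld), so the final letter is not what conditions the rule; the second-to-last letter is.
"govehund" has second-to-last letter 'n'. The stems whose second-to-last letter is 'n' (vapans → vapanssen, nemenk → nemenkken) double the final consonant and add -en.
The other patterns: stems whose second-to-last letter is 'g' repeat the first consonant+vowel as a prefix; stems whose second-to-last letter is 'l' insert -ur- after the first vowel.
So govehund → govehundden.

govehundden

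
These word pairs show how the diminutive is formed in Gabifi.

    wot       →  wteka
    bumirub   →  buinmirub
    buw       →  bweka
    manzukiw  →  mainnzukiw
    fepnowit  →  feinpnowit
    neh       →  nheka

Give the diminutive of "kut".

kteka

"kut" has 1 vowel. The stems with 1 vowel (buw → bweka, wot → wteka, neh → nheka) delete the last vowel and add -eka.
The other pattern: stems with 3 vowels insert -in- after the first vowel.
So kut → kteka.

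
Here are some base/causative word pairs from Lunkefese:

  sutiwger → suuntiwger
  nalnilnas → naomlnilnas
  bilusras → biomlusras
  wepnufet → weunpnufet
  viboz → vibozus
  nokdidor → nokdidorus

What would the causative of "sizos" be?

sutiwger and nokdidor both end in -r yet inflect differently (suuntiwger, nokdidorus), so the final letter is not what conditions the rule; the last vowel is.
"sizos" has last vowel 'o'. The stems whose last vowel is 'o' (viboz → vibozus, nokdidor → nokdidorus) add -us.
The other patterns: stems whose last vowel is 'e' insert -un- after the first vowel; stems whose last vowel is 'a' insert -om- after the first vowel.
So sizos → sizosus.

sizosus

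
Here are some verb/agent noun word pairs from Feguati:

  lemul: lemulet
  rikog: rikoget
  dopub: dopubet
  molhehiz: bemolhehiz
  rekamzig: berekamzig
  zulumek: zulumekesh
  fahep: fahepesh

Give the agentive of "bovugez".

"bovugez" has last vowel 'e'. The stems whose last vowel is 'e' (zulumek → zulumekesh, fahep → fahepesh) add -esh.
The other patterns: stems whose last vowel is 'o' or 'u' add -et; stems whose last vowel is 'i' add the prefix be-.
So bovugez → bovugezesh.

bovugezesh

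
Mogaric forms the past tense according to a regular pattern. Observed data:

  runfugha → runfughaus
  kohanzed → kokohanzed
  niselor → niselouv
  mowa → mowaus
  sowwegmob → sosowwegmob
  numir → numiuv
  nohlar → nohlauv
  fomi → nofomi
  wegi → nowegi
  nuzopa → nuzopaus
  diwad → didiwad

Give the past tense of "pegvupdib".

pepegvupdib

"pegvupdib" ends in -b. The one such stem in the data (sowwegmob → sosowwegmob) repeats the first consonant+vowel as a prefix (as do kohanzed, diwad), so the same rule applies.
The other patterns: stems ending in -a add -us; stems ending in -r drop the final letter and add -uv; stems ending in -i add the prefix no-.
So pegvupdib → pepegvupdib.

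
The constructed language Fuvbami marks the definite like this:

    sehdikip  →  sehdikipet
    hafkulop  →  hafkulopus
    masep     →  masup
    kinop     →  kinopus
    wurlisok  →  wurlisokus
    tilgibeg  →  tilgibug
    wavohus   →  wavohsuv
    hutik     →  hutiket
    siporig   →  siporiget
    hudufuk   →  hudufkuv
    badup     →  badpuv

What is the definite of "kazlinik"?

kazliniket

hafkulop and sehdikip both end in -p yet inflect differently (hafkulopus, sehdikipet), so the final letter is not what conditions the rule; the last vowel is.
"kazlinik" has last vowel 'i'. The stems whose last vowel is 'i' (siporig → siporiget, sehdikip → sehdikipet, hutik → hutiket) add -et.
So kazlinik → kazliniket.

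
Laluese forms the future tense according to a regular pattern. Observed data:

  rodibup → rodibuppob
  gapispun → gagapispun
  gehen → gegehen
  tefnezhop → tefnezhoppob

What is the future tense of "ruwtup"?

ruwtuppob

gapispun and rodibup both have last vowel 'u' yet inflect differently (gagapispun, rodibuppob), so the last vowel is not what conditions the rule; the final letter is.
"ruwtup" ends in -p. The stems ending in -p (tefnezhop → tefnezhoppob, rodibup → rodibuppob) double the final consonant and add -ob.
The other pattern: stems ending in -n repeat the first consonant+vowel as a prefix.
So ruwtup → ruwtuppob.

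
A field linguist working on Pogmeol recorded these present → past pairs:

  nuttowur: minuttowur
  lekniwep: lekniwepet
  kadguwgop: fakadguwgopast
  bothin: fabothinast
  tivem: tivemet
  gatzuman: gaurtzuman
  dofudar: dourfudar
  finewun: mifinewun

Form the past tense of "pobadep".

pobadepet

dofudar and nuttowur both end in -r yet inflect differently (dourfudar, minuttowur), so the final letter is not what conditions the rule; the last vowel is.
"pobadep" has last vowel 'e'. The stems whose last vowel is 'e' (tivem → tivemet, lekniwep → lekniwepet) add -et.
The other patterns: stems whose last vowel is 'a' insert -ur- after the first vowel; stems whose last vowel is 'u' add the prefix mi-; stems whose last vowel is 'i' or 'o' add fa- … -ast around the stem.
So pobadep → pobadepet.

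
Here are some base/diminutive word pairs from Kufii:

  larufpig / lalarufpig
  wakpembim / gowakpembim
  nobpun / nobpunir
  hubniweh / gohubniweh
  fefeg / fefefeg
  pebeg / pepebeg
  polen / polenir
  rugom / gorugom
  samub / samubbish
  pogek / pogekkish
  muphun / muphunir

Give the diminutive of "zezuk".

zezukkish

"zezuk" ends in -k. The one such stem in the data (pogek → pogekkish) doubles the final consonant and adds -ish (as does samub), so the same rule applies.
So zezuk → zezukkish.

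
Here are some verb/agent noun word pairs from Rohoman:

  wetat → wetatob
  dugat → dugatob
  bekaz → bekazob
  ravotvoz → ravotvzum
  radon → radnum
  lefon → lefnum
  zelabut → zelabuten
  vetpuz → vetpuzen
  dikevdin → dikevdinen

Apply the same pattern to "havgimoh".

havgimhum

"havgimoh" has last vowel 'o'. The stems whose last vowel is 'o' (ravotvoz → ravotvzum, radon → radnum, lefon → lefnum) delete the last vowel and add -um.
So havgimoh → havgimhum.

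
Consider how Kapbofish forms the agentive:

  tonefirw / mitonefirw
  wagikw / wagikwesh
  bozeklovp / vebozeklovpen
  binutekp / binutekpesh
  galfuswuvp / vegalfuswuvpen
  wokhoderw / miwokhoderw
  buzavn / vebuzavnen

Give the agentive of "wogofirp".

tonefirw and wagikw both end in -w yet inflect differently (mitonefirw, wagikwesh), so the final letter is not what conditions the rule; the second-to-last letter is.
"wogofirp" has second-to-last letter 'r'. The stems whose second-to-last letter is 'r' (tonefirw → mitonefirw, wokhoderw → miwokhoderw) add the prefix mi-.
The other patterns: stems whose second-to-last letter is 'v' add ve- … -en around the stem; stems whose second-to-last letter is 'k' add -esh.
So wogofirp → miwogofirp.

miwogofirp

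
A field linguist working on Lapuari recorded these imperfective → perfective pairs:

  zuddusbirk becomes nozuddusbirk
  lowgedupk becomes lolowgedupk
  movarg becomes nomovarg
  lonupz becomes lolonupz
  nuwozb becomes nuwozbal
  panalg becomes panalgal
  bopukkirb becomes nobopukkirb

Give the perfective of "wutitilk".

lowgedupk and zuddusbirk both end in -k yet inflect differently (lolowgedupk, nozuddusbirk), so the final letter is not what conditions the rule; the second-to-last letter is.
"wutitilk" has second-to-last letter 'l'. The one such stem in the data (panalg → panalgal) adds -al, so the same rule applies.
The other patterns: stems whose second-to-last letter is 'p' repeat the first consonant+vowel as a prefix; stems whose second-to-last letter is 'r' add the prefix no-.
So wutitilk → wutitilkal.

wutitilkal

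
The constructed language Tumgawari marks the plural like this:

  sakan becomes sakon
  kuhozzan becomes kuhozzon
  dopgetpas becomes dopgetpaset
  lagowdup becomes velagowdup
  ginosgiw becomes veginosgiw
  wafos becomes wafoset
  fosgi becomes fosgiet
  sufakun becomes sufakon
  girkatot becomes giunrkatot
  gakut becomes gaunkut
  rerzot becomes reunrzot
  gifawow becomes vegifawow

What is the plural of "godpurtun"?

"godpurtun" ends in -n. The stems ending in -n (kuhozzan → kuhozzon, sakan → sakon, sufakun → sufakon) change the last vowel to 'o'.
The other patterns: stems ending in -p or -w add the prefix ve-; stems ending in -t insert -un- after the first vowel; stems ending in -i or -s add -et.
So godpurtun → godpurton.

godpurton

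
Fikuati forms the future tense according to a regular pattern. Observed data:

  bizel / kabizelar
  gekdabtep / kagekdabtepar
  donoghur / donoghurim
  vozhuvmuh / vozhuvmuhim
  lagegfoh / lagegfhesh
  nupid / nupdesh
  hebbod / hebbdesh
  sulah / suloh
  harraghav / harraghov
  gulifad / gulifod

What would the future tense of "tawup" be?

vozhuvmuh and lagegfoh both end in -h yet inflect differently (vozhuvmuhim, lagegfhesh), so the final letter is not what conditions the rule; the last vowel is.
"tawup" has last vowel 'u'. The stems whose last vowel is 'u' (donoghur → donoghurim, vozhuvmuh → vozhuvmuhim) add -im.
The other patterns: stems whose last vowel is 'e' add ka- … -ar around the stem; stems whose last vowel is 'i' or 'o' delete the last vowel and add -esh; stems whose last vowel is 'a' change the last vowel to 'o'.
So tawup → tawupim.

tawupim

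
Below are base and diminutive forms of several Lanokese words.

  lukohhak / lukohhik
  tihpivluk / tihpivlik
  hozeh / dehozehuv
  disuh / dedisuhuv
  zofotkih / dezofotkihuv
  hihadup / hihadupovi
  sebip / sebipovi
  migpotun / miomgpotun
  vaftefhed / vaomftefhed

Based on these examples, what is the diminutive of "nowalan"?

"nowalan" ends in -n. The one such stem in the data (migpotun → miomgpotun) inserts -om- after the first vowel (as does vaftefhed), so the same rule applies.
The other patterns: stems ending in -k change the last vowel to 'i'; stems ending in -h add de- … -uv around the stem; stems ending in -p add -ovi.
So nowalan → noomwalan.

noomwalan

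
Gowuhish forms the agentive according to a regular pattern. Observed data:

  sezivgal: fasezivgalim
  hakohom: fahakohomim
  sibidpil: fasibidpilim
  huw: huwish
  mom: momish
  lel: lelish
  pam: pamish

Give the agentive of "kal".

kalish

hakohom and mom both end in -m yet inflect differently (fahakohomim, momish), so the final letter is not what conditions the rule; the number of vowels is.
"kal" has 1 vowel. The stems with 1 vowel (mom → momish, huw → huwish, pam → pamish) add -ish.
The other pattern: stems with 3 vowels add fa- … -im around the stem.
So kal → kalish.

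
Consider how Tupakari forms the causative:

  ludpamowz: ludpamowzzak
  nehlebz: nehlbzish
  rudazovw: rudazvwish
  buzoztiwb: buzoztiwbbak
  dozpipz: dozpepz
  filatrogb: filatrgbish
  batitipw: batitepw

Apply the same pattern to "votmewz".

votmewzzak

"votmewz" has second-to-last letter 'w'. The stems whose second-to-last letter is 'w' (buzoztiwb → buzoztiwbbak, ludpamowz → ludpamowzzak) double the final consonant and add -ak.
The other patterns: stems whose second-to-last letter is 'p' change the last vowel to 'e'; stems whose second-to-last letter is 'b', 'g' or 'v' delete the last vowel and add -ish.
So votmewz → votmewzzak.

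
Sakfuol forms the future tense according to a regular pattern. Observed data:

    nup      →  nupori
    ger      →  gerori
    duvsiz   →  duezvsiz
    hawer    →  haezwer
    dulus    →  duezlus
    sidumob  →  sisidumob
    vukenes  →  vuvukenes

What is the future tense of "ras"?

rasori

ger and hawer both end in -r yet inflect differently (gerori, haezwer), so the final letter is not what conditions the rule; the number of vowels is.
"ras" has 1 vowel. The stems with 1 vowel (nup → nupori, ger → gerori) add -ori.
The other patterns: stems with 2 vowels insert -ez- after the first vowel; stems with 3 vowels repeat the first consonant+vowel as a prefix.
So ras → rasori.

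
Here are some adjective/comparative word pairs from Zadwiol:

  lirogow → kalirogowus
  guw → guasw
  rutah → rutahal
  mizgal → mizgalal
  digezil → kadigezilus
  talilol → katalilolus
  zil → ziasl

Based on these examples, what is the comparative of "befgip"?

befgipal

zil and mizgal both end in -l yet inflect differently (ziasl, mizgalal), so the final letter is not what conditions the rule; the number of vowels is.
"befgip" has 2 vowels. The stems with 2 vowels (mizgal → mizgalal, rutah → rutahal) add -al.
So befgip → befgipal.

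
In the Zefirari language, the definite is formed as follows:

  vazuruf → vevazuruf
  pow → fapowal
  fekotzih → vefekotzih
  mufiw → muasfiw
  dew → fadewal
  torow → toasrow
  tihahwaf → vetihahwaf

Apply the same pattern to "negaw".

neasgaw

dew and mufiw both end in -w yet inflect differently (fadewal, muasfiw), so the final letter is not what conditions the rule; the number of vowels is.
"negaw" has 2 vowels. The stems with 2 vowels (mufiw → muasfiw, torow → toasrow) insert -as- after the first vowel.
The other patterns: stems with 1 vowel add fa- … -al around the stem; stems with 3 vowels add the prefix ve-.
So negaw → neasgaw.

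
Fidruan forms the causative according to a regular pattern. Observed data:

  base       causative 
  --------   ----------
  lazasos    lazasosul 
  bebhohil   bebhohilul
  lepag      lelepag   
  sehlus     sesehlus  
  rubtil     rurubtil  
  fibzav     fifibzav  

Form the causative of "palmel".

papalmel

lazasos and sehlus both end in -s yet inflect differently (lazasosul, sesehlus), so the final letter is not what conditions the rule; the number of vowels is.
"palmel" has 2 vowels. The stems with 2 vowels (lepag → lelepag, sehlus → sesehlus, rubtil → rurubtil) repeat the first consonant+vowel as a prefix.
The other pattern: stems with 3 vowels add -ul.
So palmel → papalmel.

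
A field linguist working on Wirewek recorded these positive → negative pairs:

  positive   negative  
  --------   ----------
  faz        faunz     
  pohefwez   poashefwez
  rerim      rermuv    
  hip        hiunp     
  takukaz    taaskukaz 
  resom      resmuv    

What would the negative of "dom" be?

dounm

faz and pohefwez both end in -z yet inflect differently (faunz, poashefwez), so the final letter is not what conditions the rule; the number of vowels is.
"dom" has 1 vowel. The stems with 1 vowel (faz → faunz, hip → hiunp) insert -un- after the first vowel.
The other patterns: stems with 2 vowels delete the last vowel and add -uv; stems with 3 vowels insert -as- after the first vowel.
So dom → dounm.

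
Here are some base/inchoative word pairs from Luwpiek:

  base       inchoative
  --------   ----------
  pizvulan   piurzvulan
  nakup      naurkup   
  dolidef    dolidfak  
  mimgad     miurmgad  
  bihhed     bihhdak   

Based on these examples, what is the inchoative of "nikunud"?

bihhed and mimgad both end in -d yet inflect differently (bihhdak, miurmgad), so the final letter is not what conditions the rule; the last vowel is.
"nikunud" has last vowel 'u'. The one such stem in the data (nakup → naurkup) inserts -ur- after the first vowel (as do pizvulan, mimgad), so the same rule applies.
The other pattern: stems whose last vowel is 'e' delete the last vowel and add -ak.
So nikunud → niurkunud.

niurkunud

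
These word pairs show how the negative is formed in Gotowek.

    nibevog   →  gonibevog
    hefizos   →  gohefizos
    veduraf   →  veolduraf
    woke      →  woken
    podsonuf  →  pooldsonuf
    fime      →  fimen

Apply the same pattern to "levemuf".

"levemuf" ends in -f. The stems ending in -f (veduraf → veolduraf, podsonuf → pooldsonuf) insert -ol- after the first vowel.
So levemuf → leolvemuf.

leolvemuf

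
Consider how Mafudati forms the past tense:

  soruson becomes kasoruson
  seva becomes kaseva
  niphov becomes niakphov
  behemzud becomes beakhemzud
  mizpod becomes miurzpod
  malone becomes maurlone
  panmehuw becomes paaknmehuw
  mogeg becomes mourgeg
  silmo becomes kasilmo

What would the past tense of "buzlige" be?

buakzlige

"buzlige" begins with b-. The one such stem in the data (behemzud → beakhemzud) inserts -ak- after the first vowel (as do panmehuw, niphov), so the same rule applies.
The other patterns: stems beginning with m- insert -ur- after the first vowel; stems beginning with s- add the prefix ka-.
So buzlige → buakzlige.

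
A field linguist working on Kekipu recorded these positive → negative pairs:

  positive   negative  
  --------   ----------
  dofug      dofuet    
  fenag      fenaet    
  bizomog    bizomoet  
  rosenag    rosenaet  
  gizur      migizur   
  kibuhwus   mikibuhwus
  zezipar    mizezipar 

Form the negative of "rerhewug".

rerhewuet

dofug and gizur both have last vowel 'u' yet inflect differently (dofuet, migizur), so the last vowel is not what conditions the rule; the final letter is.
"rerhewug" ends in -g. The stems ending in -g (dofug → dofuet, fenag → fenaet, bizomog → bizomoet) drop the final letter and add -et.
The other pattern: stems ending in -r or -s add the prefix mi-.
So rerhewug → rerhewuet.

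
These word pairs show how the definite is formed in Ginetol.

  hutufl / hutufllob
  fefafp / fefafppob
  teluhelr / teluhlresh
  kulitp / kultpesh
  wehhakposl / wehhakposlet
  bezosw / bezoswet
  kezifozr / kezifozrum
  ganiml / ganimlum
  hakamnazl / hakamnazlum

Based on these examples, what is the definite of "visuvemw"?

fefafp and kulitp both end in -p yet inflect differently (fefafppob, kultpesh), so the final letter is not what conditions the rule; the second-to-last letter is.
"visuvemw" has second-to-last letter 'm'. The one such stem in the data (ganiml → ganimlum) adds -um, so the same rule applies.
The other patterns: stems whose second-to-last letter is 'f' double the final consonant and add -ob; stems whose second-to-last letter is 'l' or 't' delete the last vowel and add -esh; stems whose second-to-last letter is 's' add -et.
So visuvemw → visuvemwum.

visuvemwum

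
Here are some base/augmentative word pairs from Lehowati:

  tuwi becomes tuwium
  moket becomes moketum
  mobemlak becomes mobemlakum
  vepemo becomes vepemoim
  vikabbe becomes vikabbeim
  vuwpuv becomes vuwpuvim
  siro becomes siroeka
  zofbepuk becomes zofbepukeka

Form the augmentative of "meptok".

vepemo and siro both end in -o yet inflect differently (vepemoim, siroeka), so the final letter is not what conditions the rule; the first letter is.
"meptok" begins with m-. The stems beginning with m- (moket → moketum, mobemlak → mobemlakum) add -um.
So meptok → meptokum.

meptokum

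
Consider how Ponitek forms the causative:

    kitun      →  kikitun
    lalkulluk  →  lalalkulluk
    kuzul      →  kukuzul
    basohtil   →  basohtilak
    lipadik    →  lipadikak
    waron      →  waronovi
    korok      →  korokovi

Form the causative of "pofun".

popofun

kuzul and basohtil both end in -l yet inflect differently (kukuzul, basohtilak), so the final letter is not what conditions the rule; the last vowel is.
"pofun" has last vowel 'u'. The stems whose last vowel is 'u' (kitun → kikitun, lalkulluk → lalalkulluk, kuzul → kukuzul) repeat the first consonant+vowel as a prefix.
So pofun → popofun.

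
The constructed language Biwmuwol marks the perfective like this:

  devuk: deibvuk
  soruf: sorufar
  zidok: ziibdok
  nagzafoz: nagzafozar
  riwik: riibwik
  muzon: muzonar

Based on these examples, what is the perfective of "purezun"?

purezunar

devuk and soruf both have last vowel 'u' yet inflect differently (deibvuk, sorufar), so the last vowel is not what conditions the rule; the final letter is.
"purezun" ends in -n. The one such stem in the data (muzon → muzonar) adds -ar, so the same rule applies.
The other pattern: stems ending in -k insert -ib- after the first vowel.
So purezun → purezunar.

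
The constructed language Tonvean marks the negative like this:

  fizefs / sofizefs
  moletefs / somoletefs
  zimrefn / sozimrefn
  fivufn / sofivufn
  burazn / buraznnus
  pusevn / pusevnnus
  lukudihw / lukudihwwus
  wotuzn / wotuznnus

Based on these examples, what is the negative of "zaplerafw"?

sozaplerafw

zimrefn and burazn both end in -n yet inflect differently (sozimrefn, buraznnus), so the final letter is not what conditions the rule; the second-to-last letter is.
"zaplerafw" has second-to-last letter 'f'. The stems whose second-to-last letter is 'f' (fizefs → sofizefs, moletefs → somoletefs, zimrefn → sozimrefn) add the prefix so-.
The other pattern: stems whose second-to-last letter is 'h', 'v' or 'z' double the final consonant and add -us.
So zaplerafw → sozaplerafw.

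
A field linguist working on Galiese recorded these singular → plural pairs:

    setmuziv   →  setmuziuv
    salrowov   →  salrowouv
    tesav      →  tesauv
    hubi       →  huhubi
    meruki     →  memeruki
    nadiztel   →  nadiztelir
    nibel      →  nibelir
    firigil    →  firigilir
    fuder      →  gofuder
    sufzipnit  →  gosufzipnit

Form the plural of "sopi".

sosopi

setmuziv and hubi both have last vowel 'i' yet inflect differently (setmuziuv, huhubi), so the last vowel is not what conditions the rule; the final letter is.
"sopi" ends in -i. The stems ending in -i (hubi → huhubi, meruki → memeruki) repeat the first consonant+vowel as a prefix.
The other patterns: stems ending in -v drop the final letter and add -uv; stems ending in -l add -ir; stems ending in -r or -t add the prefix go-.
So sopi → sosopi.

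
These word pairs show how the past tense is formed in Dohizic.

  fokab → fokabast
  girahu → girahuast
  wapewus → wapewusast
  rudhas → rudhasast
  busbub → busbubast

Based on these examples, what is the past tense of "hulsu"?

hulsuast

Every pair shown (fokab → fokabast, girahu → girahuast, wapewus → wapewusast, …) follows the same rule: add -ast.
So hulsu → hulsuast.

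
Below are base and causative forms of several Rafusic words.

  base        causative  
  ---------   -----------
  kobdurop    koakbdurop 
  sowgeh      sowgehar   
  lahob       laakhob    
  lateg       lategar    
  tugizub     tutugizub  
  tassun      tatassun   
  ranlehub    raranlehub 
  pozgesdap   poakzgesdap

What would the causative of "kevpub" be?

kekevpub

ranlehub and lahob both end in -b yet inflect differently (raranlehub, laakhob), so the final letter is not what conditions the rule; the last vowel is.
"kevpub" has last vowel 'u'. The stems whose last vowel is 'u' (ranlehub → raranlehub, tassun → tatassun, tugizub → tutugizub) repeat the first consonant+vowel as a prefix.
So kevpub → kekevpub.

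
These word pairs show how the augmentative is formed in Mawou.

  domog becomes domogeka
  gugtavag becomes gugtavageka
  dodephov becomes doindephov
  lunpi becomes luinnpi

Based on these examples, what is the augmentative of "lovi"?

"lovi" ends in -i. The one such stem in the data (lunpi → luinnpi) inserts -in- after the first vowel (as does dodephov), so the same rule applies.
So lovi → loinvi.

loinvi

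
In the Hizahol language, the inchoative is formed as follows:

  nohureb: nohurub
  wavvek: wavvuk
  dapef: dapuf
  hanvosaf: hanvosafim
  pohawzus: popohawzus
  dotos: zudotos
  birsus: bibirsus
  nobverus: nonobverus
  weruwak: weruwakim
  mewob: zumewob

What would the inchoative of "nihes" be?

"nihes" has last vowel 'e'. The stems whose last vowel is 'e' (wavvek → wavvuk, dapef → dapuf, nohureb → nohurub) change the last vowel to 'u'.
The other patterns: stems whose last vowel is 'o' add the prefix zu-; stems whose last vowel is 'a' add -im; stems whose last vowel is 'u' repeat the first consonant+vowel as a prefix.
So nihes → nihus.

nihus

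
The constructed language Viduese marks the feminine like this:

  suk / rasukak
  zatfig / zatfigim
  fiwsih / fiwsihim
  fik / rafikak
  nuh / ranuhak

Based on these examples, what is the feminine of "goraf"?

nuh and fiwsih both end in -h yet inflect differently (ranuhak, fiwsihim), so the final letter is not what conditions the rule; the number of vowels is.
"goraf" has 2 vowels. The stems with 2 vowels (fiwsih → fiwsihim, zatfig → zatfigim) add -im.
The other pattern: stems with 1 vowel add ra- … -ak around the stem.
So goraf → gorafim.

gorafim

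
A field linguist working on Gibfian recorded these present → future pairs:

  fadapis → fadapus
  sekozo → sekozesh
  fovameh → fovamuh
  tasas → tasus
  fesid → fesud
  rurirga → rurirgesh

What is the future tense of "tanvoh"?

tasas and rurirga both have last vowel 'a' yet inflect differently (tasus, rurirgesh), so the last vowel is not what conditions the rule; whether the stem ends in a vowel or a consonant is.
"tanvoh" ends in a consonant. The stems ending in a consonant (fesid → fesud, fadapis → fadapus, tasas → tasus) change the last vowel to 'u'.
The other pattern: stems ending in a vowel drop the final letter and add -esh.
So tanvoh → tanvuh.

tanvuh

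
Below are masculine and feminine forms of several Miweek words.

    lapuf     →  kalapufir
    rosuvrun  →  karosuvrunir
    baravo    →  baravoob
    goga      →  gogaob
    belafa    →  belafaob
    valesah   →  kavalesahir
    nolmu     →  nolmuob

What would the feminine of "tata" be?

nolmu and lapuf both have last vowel 'u' yet inflect differently (nolmuob, kalapufir), so the last vowel is not what conditions the rule; whether the stem ends in a vowel or a consonant is.
"tata" ends in a vowel. The stems ending in a vowel (goga → gogaob, nolmu → nolmuob, baravo → baravoob) add -ob.
The other pattern: stems ending in a consonant add ka- … -ir around the stem.
So tata → tataob.

tataob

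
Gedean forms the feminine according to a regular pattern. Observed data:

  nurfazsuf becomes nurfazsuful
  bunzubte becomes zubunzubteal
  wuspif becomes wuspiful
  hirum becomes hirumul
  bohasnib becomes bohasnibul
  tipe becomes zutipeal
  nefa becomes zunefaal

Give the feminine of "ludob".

nurfazsuf and nefa both begin with n- yet inflect differently (nurfazsuful, zunefaal), so the first letter is not what conditions the rule; whether the stem ends in a vowel or a consonant is.
"ludob" ends in a consonant. The stems ending in a consonant (nurfazsuf → nurfazsuful, bohasnib → bohasnibul, wuspif → wuspiful) add -ul.
So ludob → ludobul.

ludobul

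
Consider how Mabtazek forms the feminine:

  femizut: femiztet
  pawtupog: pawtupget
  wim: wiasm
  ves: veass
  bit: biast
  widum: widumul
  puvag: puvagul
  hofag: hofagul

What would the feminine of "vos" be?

voass

wim and widum both end in -m yet inflect differently (wiasm, widumul), so the final letter is not what conditions the rule; the number of vowels is.
"vos" has 1 vowel. The stems with 1 vowel (wim → wiasm, ves → veass, bit → biast) insert -as- after the first vowel.
So vos → voass.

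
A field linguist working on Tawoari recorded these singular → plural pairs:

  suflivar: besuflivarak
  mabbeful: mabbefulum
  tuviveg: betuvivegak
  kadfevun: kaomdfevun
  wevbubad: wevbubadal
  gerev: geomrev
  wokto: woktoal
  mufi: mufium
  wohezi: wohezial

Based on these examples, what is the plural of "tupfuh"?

betupfuhak

mufi and wohezi both end in -i yet inflect differently (mufium, wohezial), so the final letter is not what conditions the rule; the first letter is.
"tupfuh" begins with t-. The one such stem in the data (tuviveg → betuvivegak) adds be- … -ak around the stem, so the same rule applies.
The other patterns: stems beginning with g- or k- insert -om- after the first vowel; stems beginning with m- add -um; stems beginning with w- add -al.
So tupfuh → betupfuhak.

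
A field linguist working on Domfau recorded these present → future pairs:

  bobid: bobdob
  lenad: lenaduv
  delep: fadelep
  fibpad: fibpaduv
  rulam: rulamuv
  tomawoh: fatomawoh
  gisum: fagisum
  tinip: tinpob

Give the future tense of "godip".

godpob

bobid and fibpad both end in -d yet inflect differently (bobdob, fibpaduv), so the final letter is not what conditions the rule; the last vowel is.
"godip" has last vowel 'i'. The stems whose last vowel is 'i' (tinip → tinpob, bobid → bobdob) delete the last vowel and add -ob.
So godip → godpob.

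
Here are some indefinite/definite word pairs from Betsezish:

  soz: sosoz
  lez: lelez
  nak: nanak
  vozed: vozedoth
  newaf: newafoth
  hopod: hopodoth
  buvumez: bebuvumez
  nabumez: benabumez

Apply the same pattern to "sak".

soz and buvumez both end in -z yet inflect differently (sosoz, bebuvumez), so the final letter is not what conditions the rule; the number of vowels is.
"sak" has 1 vowel. The stems with 1 vowel (soz → sosoz, lez → lelez, nak → nanak) repeat the first consonant+vowel as a prefix.
So sak → sasak.

sasak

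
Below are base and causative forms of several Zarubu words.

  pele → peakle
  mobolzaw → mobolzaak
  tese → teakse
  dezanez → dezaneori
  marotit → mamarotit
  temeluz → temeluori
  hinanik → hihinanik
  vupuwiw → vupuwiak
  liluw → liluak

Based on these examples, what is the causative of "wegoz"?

dezanez and tese both have last vowel 'e' yet inflect differently (dezaneori, teakse), so the last vowel is not what conditions the rule; the final letter is.
"wegoz" ends in -z. The stems ending in -z (temeluz → temeluori, dezanez → dezaneori) drop the final letter and add -ori.
So wegoz → wegoori.

wegoori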